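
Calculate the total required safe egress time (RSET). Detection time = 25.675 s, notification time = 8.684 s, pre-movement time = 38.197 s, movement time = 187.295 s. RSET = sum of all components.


Total = 25.675 + 8.684 + 38.197 + 187.295 = 259.851 s

259.851 s


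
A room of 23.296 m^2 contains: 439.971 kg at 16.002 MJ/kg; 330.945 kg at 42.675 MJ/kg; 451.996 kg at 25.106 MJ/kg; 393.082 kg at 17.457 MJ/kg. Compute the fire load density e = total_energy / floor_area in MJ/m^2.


Total energy = 439.971*16.002 + 330.945*42.675 + 451.996*25.106 + 393.082*17.457
= 7040.416 + 14123.08 + 11347.81 + 6862.032
= 39373.34 MJ
e = 39373.34 / 23.296 = 1690.1 MJ/m^2

1690.1 MJ/m^2


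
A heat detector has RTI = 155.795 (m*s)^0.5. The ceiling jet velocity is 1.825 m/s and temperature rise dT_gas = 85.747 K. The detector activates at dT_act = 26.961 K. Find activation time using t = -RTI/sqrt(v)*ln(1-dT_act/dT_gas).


dT_act/dT_gas = 0.31442
ln(1 - 0.31442) = -0.37750
t = -155.795 / sqrt(1.825) * -0.37750 = 43.535 s

43.535 s


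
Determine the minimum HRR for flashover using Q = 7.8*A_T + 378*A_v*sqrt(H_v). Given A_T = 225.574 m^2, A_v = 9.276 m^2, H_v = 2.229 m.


7.8*A_T = 1759.5
sqrt(H_v) = 1.4930
378*A_v*sqrt(H_v) = 5234.9
Q = 1759.5 + 5234.9 = 6994.4 kW

6994.4 kW


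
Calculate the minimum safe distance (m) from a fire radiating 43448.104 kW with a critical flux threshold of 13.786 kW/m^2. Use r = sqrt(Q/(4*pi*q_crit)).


4*pi*q_crit = 173.24
Q/(4*pi*q_crit) = 250.80
r = sqrt(250.80) = 15.837 m

15.837 m


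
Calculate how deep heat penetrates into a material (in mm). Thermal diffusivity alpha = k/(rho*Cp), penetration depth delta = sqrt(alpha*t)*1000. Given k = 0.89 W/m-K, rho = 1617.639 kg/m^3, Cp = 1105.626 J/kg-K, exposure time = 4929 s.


alpha = 0.89 / (1617.639 * 1105.626) = 4.9762e-07 m^2/s
alpha * t = 0.0024528
delta = sqrt(0.0024528) * 1000 = 49.526 mm

49.526 mm


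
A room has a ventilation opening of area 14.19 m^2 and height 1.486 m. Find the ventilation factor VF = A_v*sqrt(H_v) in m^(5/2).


sqrt(H_v) = 1.2190
VF = 14.19 * 1.2190 = 17.298 m^(5/2)

17.298 m^(5/2)


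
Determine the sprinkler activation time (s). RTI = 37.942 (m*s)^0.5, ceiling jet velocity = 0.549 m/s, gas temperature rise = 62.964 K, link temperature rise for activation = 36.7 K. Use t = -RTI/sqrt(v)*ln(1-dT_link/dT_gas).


dT_link/dT_gas = 0.58287
ln(1 - 0.58287) = -0.87436
t = -37.942 / sqrt(0.549) * -0.87436 = 44.774 s

44.774 s


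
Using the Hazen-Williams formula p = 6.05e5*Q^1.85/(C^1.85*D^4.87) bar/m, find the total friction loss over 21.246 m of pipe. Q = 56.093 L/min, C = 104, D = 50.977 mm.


Q^1.85 = 1719.8
C^1.85 = 5389.0
D^4.87 = 2.0650e+08
p/m = 0.00093500 bar/m
p_total = 0.00093500 * 21.246 = 0.019865 bar

0.019865 bar


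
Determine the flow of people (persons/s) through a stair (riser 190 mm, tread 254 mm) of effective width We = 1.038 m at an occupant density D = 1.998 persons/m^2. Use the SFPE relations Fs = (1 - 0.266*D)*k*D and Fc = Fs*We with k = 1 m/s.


1 - 0.266*D = 1 - 0.266*1.998 = 0.46853
Fs = 0.46853 * 1 * 1.998 = 0.93613 persons/(s*m)
Fc = 0.93613 * 1.038 = 0.97170 persons/s

0.97170 persons/s


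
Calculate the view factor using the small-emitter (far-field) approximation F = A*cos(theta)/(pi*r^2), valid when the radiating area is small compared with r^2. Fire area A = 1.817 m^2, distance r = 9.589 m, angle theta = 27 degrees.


cos(27 deg) = 0.89101
pi*r^2 = 288.87
F = 1.817 * 0.89101 / 288.87 = 0.0056045

0.0056045


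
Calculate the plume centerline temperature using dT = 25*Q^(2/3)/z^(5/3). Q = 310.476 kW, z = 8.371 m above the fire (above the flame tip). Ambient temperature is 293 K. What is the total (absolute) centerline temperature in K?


Q^(2/3) = 45.851
z^(5/3) = 34.511
dT = 25 * 45.851 / 34.511 = 33.215 K
T = 293 + 33.215 = 326.21 K

326.21 K


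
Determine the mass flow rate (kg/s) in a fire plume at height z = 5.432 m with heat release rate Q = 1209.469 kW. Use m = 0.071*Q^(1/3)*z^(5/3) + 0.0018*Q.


Q^(1/3) = 10.654
z^(5/3) = 16.785
First term = 0.071 * 10.654 * 16.785 = 12.698
Second term = 0.0018 * 1209.469 = 2.1770
m = 14.875 kg/s

14.875 kg/s


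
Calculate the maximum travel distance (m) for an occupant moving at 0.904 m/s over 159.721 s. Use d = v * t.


d = 0.904 * 159.721 = 144.39 m

144.39 m


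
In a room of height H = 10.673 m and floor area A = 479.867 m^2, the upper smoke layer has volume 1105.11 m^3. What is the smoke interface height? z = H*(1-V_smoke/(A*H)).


V/(A*H) = 0.21577
1 - 0.21577 = 0.78423
z = 10.673 * 0.78423 = 8.3700 m

8.3700 m


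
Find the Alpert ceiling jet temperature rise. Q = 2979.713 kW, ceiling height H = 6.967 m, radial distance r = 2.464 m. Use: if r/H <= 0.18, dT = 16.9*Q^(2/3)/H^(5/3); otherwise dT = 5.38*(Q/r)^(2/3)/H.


r/H = 2.464 / 6.967 = 0.35367
r/H > 0.18, so dT = 5.38*(Q/r)^(2/3)/H
Q/r = 1209.3
(Q/r)^(2/3) = 113.51
dT = 5.38 * 113.51 / 6.967 = 87.651 K

87.651 K


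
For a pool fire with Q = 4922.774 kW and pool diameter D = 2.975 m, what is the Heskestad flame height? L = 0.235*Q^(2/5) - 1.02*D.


Q^(2/5) = 29.984
0.235 * Q^(2/5) = 7.0461
1.02 * D = 3.0345
L = 4.0116 m

4.0116 m


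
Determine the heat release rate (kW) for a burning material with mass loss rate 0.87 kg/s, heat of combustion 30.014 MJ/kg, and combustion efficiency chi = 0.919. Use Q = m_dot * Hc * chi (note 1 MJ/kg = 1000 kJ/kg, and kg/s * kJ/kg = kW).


Hc = 30.014 MJ/kg = 30.014 * 1000 kJ/kg = 30014 kJ/kg
Q = 0.87 kg/s * 30014 kJ/kg * 0.919 = 23997 kW

23997 kW


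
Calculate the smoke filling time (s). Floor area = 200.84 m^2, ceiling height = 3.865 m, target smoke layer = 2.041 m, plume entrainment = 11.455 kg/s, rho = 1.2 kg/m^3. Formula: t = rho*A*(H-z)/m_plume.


H - z = 1.824 m
t = 1.2 * 200.84 * 1.824 / 11.455 = 38.376 s

38.376 s


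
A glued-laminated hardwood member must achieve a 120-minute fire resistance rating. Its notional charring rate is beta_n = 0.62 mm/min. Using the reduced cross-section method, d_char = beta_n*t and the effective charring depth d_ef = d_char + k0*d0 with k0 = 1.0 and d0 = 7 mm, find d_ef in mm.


d_char = 0.62 * 120 = 74.4 mm
d_ef = 74.4 + 1.0*7 = 81.4 mm

81.4 mm


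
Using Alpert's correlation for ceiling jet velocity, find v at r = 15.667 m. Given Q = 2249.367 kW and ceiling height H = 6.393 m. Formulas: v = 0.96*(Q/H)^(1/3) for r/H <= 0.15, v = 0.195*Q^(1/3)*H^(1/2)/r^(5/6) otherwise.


r/H = 15.667 / 6.393 = 2.4506
r/H > 0.15, so v = 0.195*Q^(1/3)*H^(1/2)/r^(5/6)
Q^(1/3) = 13.102
H^(1/2) = 2.5284
r^(5/6) = 9.9042
v = 0.195 * 13.102 * 2.5284 / 9.9042 = 0.65226 m/s

0.65226 m/s


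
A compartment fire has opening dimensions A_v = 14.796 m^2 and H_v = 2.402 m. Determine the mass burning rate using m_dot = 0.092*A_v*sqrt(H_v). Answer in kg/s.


sqrt(H_v) = 1.5498
m_dot = 0.092 * 14.796 * 1.5498 = 2.1097 kg/s

2.1097 kg/s


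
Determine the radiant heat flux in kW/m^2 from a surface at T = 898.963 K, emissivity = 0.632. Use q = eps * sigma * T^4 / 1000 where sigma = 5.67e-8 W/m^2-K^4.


T^4 = 6.5308e+11
q = 0.632 * 5.67e-8 * 6.5308e+11 / 1000 = 23.403 kW/m^2

23.403 kW/m^2


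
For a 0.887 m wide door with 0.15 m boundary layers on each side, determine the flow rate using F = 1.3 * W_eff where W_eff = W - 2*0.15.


W_eff = 0.887 - 0.30 = 0.587 m
F = 1.3 * 0.587 = 0.76310 persons/s

0.76310 persons/s


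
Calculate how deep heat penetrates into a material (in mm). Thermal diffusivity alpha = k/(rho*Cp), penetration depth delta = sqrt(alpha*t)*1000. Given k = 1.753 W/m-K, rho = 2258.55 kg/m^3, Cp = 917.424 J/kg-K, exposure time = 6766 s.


alpha = 1.753 / (2258.55 * 917.424) = 8.4602e-07 m^2/s
alpha * t = 0.0057242
delta = sqrt(0.0057242) * 1000 = 75.658 mm

75.658 mm


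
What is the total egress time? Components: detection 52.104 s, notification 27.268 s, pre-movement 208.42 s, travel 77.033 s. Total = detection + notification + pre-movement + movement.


Total = 52.104 + 27.268 + 208.42 + 77.033 = 364.825 s

364.825 s


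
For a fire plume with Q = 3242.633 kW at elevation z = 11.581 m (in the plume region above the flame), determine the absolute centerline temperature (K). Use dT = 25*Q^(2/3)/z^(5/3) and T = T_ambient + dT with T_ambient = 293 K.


Q^(2/3) = 219.08
z^(5/3) = 59.280
dT = 25 * 219.08 / 59.280 = 92.391 K
T = 293 + 92.391 = 385.39 K

385.39 K


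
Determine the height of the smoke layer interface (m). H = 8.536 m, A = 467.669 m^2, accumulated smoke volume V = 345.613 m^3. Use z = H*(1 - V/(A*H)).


V/(A*H) = 0.086576
1 - 0.086576 = 0.91342
z = 8.536 * 0.91342 = 7.7970 m

7.7970 m


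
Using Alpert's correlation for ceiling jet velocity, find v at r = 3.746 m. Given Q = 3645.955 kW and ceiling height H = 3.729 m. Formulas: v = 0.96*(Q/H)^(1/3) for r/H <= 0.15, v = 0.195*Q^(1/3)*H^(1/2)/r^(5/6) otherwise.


r/H = 3.746 / 3.729 = 1.0046
r/H > 0.15, so v = 0.195*Q^(1/3)*H^(1/2)/r^(5/6)
Q^(1/3) = 15.391
H^(1/2) = 1.9311
r^(5/6) = 3.0059
v = 0.195 * 15.391 * 1.9311 / 3.0059 = 1.9281 m/s

1.9281 m/s


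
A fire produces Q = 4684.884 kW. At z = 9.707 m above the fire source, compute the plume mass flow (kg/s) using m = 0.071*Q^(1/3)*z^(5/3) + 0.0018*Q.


Q^(1/3) = 16.733
z^(5/3) = 44.171
First term = 0.071 * 16.733 * 44.171 = 52.477
Second term = 0.0018 * 4684.884 = 8.4328
m = 60.909 kg/s

60.909 kg/s


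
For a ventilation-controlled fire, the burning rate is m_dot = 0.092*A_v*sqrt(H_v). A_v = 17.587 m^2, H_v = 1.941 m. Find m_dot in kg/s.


sqrt(H_v) = 1.3932
m_dot = 0.092 * 17.587 * 1.3932 = 2.2542 kg/s

2.2542 kg/s


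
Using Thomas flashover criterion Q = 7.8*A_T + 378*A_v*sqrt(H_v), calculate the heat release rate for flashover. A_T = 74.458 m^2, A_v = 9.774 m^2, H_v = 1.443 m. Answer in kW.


7.8*A_T = 580.77
sqrt(H_v) = 1.2012
378*A_v*sqrt(H_v) = 4438.1
Q = 580.77 + 4438.1 = 5018.9 kW

5018.9 kW


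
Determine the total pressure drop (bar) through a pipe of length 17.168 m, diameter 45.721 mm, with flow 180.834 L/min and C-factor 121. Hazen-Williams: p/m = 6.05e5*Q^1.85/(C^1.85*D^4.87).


Q^1.85 = 14996
C^1.85 = 7131.0
D^4.87 = 1.2155e+08
p/m = 0.010467 bar/m
p_total = 0.010467 * 17.168 = 0.17969 bar

0.17969 bar


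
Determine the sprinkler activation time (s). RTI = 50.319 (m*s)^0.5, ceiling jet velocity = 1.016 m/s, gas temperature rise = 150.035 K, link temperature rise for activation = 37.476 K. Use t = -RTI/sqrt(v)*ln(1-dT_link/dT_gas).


dT_link/dT_gas = 0.24978
ln(1 - 0.24978) = -0.28739
t = -50.319 / sqrt(1.016) * -0.28739 = 14.347 s

14.347 s


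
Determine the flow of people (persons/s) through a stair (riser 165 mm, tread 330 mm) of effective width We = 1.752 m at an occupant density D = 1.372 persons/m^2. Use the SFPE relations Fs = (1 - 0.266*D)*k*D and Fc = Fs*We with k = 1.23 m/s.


1 - 0.266*D = 1 - 0.266*1.372 = 0.63505
Fs = 0.63505 * 1.23 * 1.372 = 1.0717 persons/(s*m)
Fc = 1.0717 * 1.752 = 1.8776 persons/s

1.8776 persons/s


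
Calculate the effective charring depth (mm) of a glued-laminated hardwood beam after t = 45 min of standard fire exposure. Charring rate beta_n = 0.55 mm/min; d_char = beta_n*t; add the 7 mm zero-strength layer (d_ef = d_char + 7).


d_char = 0.55 * 45 = 24.75 mm
d_ef = 24.75 + 1.0*7 = 31.75 mm

31.75 mm


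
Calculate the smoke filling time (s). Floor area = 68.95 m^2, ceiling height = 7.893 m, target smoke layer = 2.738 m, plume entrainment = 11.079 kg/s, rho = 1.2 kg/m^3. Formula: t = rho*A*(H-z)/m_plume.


H - z = 5.155 m
t = 1.2 * 68.95 * 5.155 / 11.079 = 38.498 s

38.498 s


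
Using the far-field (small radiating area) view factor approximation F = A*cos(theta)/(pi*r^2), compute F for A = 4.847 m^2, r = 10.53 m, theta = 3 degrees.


cos(3 deg) = 0.99863
pi*r^2 = 348.34
F = 4.847 * 0.99863 / 348.34 = 0.013895

0.013895


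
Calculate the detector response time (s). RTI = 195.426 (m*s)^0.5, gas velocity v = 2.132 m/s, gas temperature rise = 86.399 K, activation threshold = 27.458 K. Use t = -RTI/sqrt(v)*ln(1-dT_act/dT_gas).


dT_act/dT_gas = 0.31780
ln(1 - 0.31780) = -0.38244
t = -195.426 / sqrt(2.132) * -0.38244 = 51.186 s

51.186 s


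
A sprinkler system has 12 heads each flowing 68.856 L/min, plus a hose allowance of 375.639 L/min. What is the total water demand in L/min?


Sprinkler demand = 12 * 68.856 = 826.272 L/min
Total = 826.272 + 375.639 = 1201.911 L/min

1201.911 L/min


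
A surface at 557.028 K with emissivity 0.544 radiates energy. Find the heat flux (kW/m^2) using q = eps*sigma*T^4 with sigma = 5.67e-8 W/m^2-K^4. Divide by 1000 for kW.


T^4 = 9.6274e+10
q = 0.544 * 5.67e-8 * 9.6274e+10 / 1000 = 2.9695 kW/m^2

2.9695 kW/m^2


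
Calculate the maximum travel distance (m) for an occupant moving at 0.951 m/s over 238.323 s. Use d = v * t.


d = 0.951 * 238.323 = 226.65 m

226.65 m


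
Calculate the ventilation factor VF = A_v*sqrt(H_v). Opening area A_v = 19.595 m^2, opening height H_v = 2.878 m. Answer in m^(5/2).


sqrt(H_v) = 1.6965
VF = 19.595 * 1.6965 = 33.242 m^(5/2)

33.242 m^(5/2)


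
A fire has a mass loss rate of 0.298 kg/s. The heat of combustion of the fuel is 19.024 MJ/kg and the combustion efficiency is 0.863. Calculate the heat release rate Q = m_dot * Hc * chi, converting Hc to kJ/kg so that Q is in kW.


Hc = 19.024 MJ/kg = 19.024 * 1000 kJ/kg = 19024 kJ/kg
Q = 0.298 kg/s * 19024 kJ/kg * 0.863 = 4892.5 kW

4892.5 kW


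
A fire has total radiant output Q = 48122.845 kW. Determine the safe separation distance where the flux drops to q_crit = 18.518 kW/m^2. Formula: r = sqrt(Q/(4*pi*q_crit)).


4*pi*q_crit = 232.70
Q/(4*pi*q_crit) = 206.80
r = sqrt(206.80) = 14.380 m

14.380 m


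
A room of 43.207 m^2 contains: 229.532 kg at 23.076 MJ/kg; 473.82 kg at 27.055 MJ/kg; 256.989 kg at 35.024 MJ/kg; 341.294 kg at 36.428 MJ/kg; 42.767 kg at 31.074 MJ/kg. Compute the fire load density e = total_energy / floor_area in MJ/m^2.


Total energy = 229.532*23.076 + 473.82*27.055 + 256.989*35.024 + 341.294*36.428 + 42.767*31.074
= 5296.680 + 12819.20 + 9000.783 + 12432.66 + 1328.942
= 40878.26 MJ
e = 40878.26 / 43.207 = 946.10 MJ/m^2

946.10 MJ/m^2


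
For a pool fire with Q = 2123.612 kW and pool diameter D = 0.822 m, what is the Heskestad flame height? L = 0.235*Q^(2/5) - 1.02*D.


Q^(2/5) = 21.421
0.235 * Q^(2/5) = 5.0338
1.02 * D = 0.83844
L = 4.1954 m

4.1954 m


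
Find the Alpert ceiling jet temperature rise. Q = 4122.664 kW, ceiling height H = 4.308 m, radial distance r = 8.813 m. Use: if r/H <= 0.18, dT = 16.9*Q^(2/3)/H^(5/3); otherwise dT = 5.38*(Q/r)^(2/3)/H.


r/H = 8.813 / 4.308 = 2.0457
r/H > 0.18, so dT = 5.38*(Q/r)^(2/3)/H
Q/r = 467.79
(Q/r)^(2/3) = 60.261
dT = 5.38 * 60.261 / 4.308 = 75.256 K

75.256 K


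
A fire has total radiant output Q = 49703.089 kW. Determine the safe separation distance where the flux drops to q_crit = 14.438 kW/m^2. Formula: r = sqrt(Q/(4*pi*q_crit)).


4*pi*q_crit = 181.43
Q/(4*pi*q_crit) = 273.95
r = sqrt(273.95) = 16.551 m

16.551 m


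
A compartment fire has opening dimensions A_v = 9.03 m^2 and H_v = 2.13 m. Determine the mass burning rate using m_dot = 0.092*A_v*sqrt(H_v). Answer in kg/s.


sqrt(H_v) = 1.4595
m_dot = 0.092 * 9.03 * 1.4595 = 1.2125 kg/s

1.2125 kg/s


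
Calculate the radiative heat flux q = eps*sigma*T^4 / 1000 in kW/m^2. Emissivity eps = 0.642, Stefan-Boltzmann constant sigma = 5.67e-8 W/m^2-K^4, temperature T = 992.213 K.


T^4 = 9.6921e+11
q = 0.642 * 5.67e-8 * 9.6921e+11 / 1000 = 35.281 kW/m^2

35.281 kW/m^2


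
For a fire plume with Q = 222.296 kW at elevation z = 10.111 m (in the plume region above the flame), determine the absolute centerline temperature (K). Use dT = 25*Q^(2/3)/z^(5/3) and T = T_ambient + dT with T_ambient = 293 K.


Q^(2/3) = 36.696
z^(5/3) = 47.278
dT = 25 * 36.696 / 47.278 = 19.405 K
T = 293 + 19.405 = 312.40 K

312.40 K


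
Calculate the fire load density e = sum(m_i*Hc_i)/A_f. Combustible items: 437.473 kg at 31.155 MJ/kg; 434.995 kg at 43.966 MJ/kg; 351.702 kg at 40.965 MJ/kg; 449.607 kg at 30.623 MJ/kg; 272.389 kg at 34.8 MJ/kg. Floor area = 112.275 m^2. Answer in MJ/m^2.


Total energy = 437.473*31.155 + 434.995*43.966 + 351.702*40.965 + 449.607*30.623 + 272.389*34.8
= 13629.47 + 19124.99 + 14407.47 + 13768.32 + 9479.137
= 70409.39 MJ
e = 70409.39 / 112.275 = 627.12 MJ/m^2

627.12 MJ/m^2


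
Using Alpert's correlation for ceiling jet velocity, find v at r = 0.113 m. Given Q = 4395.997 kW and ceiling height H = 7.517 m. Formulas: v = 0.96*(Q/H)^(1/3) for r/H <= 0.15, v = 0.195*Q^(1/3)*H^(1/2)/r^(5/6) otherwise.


r/H = 0.113 / 7.517 = 0.015033
r/H <= 0.15, so v = 0.96*(Q/H)^(1/3)
Q/H = 584.81
(Q/H)^(1/3) = 8.3625
v = 0.96 * 8.3625 = 8.0280 m/s

8.0280 m/s


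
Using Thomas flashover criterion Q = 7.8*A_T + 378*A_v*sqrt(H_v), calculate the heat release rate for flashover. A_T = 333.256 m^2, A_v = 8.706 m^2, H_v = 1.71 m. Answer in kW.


7.8*A_T = 2599.4
sqrt(H_v) = 1.3077
378*A_v*sqrt(H_v) = 4303.4
Q = 2599.4 + 4303.4 = 6902.8 kW

6902.8 kW


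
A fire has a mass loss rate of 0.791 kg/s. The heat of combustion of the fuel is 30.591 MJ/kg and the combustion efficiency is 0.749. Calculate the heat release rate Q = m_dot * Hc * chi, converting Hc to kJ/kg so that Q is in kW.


Hc = 30.591 MJ/kg = 30.591 * 1000 kJ/kg = 30591 kJ/kg
Q = 0.791 kg/s * 30591 kJ/kg * 0.749 = 18124 kW

18124 kW


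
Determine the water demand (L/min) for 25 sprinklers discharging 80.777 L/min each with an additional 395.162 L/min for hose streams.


Sprinkler demand = 25 * 80.777 = 2019.425 L/min
Total = 2019.425 + 395.162 = 2414.587 L/min

2414.587 L/min


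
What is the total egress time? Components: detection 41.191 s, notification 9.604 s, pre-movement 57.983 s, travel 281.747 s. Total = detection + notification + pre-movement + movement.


Total = 41.191 + 9.604 + 57.983 + 281.747 = 390.525 s

390.525 s


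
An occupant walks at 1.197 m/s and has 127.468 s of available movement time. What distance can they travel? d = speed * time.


d = 1.197 * 127.468 = 152.58 m

152.58 m


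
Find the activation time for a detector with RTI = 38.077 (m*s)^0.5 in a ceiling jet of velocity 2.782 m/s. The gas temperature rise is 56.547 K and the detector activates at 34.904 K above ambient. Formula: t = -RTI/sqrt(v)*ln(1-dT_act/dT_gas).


dT_act/dT_gas = 0.61726
ln(1 - 0.61726) = -0.96039
t = -38.077 / sqrt(2.782) * -0.96039 = 21.925 s

21.925 s


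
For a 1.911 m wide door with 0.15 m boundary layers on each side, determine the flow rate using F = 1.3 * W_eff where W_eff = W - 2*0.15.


W_eff = 1.911 - 0.30 = 1.611 m
F = 1.3 * 1.611 = 2.0943 persons/s

2.0943 persons/s


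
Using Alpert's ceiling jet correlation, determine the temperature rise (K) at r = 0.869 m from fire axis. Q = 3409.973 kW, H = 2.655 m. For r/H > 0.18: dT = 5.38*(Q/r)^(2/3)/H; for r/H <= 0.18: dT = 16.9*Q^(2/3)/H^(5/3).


r/H = 0.869 / 2.655 = 0.32731
r/H > 0.18, so dT = 5.38*(Q/r)^(2/3)/H
Q/r = 3924.0
(Q/r)^(2/3) = 248.78
dT = 5.38 * 248.78 / 2.655 = 504.13 K

504.13 K


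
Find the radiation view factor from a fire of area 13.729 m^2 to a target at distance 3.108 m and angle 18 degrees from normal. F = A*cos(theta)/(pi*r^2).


cos(18 deg) = 0.95106
pi*r^2 = 30.347
F = 13.729 * 0.95106 / 30.347 = 0.43026

0.43026


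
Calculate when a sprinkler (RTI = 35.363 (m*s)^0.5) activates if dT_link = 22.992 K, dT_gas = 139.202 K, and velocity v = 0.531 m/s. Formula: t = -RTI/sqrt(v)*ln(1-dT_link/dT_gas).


dT_link/dT_gas = 0.16517
ln(1 - 0.16517) = -0.18053
t = -35.363 / sqrt(0.531) * -0.18053 = 8.7608 s

8.7608 s


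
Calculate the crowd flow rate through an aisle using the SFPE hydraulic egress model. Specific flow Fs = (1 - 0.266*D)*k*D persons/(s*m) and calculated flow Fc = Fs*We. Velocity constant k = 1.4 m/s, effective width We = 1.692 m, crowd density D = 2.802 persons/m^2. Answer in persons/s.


1 - 0.266*D = 1 - 0.266*2.802 = 0.25467
Fs = 0.25467 * 1.4 * 2.802 = 0.99901 persons/(s*m)
Fc = 0.99901 * 1.692 = 1.6903 persons/s

1.6903 persons/s


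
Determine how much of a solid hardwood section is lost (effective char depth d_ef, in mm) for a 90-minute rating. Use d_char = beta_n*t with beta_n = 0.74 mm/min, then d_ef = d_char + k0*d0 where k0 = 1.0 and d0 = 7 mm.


d_char = 0.74 * 90 = 66.6 mm
d_ef = 66.6 + 1.0*7 = 73.6 mm

73.6 mm


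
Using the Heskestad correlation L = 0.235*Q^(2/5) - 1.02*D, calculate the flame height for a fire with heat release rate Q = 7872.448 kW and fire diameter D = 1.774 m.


Q^(2/5) = 36.178
0.235 * Q^(2/5) = 8.5018
1.02 * D = 1.8095
L = 6.6923 m

6.6923 m


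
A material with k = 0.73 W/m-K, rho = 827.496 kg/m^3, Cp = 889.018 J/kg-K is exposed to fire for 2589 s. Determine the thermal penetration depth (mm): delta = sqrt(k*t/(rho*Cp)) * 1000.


alpha = 0.73 / (827.496 * 889.018) = 9.9231e-07 m^2/s
alpha * t = 0.0025691
delta = sqrt(0.0025691) * 1000 = 50.686 mm

50.686 mm


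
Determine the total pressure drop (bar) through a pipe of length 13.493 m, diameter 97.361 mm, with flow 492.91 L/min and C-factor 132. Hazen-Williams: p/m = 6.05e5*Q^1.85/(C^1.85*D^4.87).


Q^1.85 = 95856
C^1.85 = 8376.5
D^4.87 = 4.8243e+09
p/m = 0.0014351 bar/m
p_total = 0.0014351 * 13.493 = 0.019364 bar

0.019364 bar


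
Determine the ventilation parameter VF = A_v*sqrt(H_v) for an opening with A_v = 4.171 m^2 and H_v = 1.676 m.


sqrt(H_v) = 1.2946
VF = 4.171 * 1.2946 = 5.3998 m^(5/2)

5.3998 m^(5/2)


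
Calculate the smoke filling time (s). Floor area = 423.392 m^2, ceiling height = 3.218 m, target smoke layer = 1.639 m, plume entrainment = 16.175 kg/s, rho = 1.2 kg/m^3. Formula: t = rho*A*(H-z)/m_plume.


H - z = 1.579 m
t = 1.2 * 423.392 * 1.579 / 16.175 = 49.598 s

49.598 s


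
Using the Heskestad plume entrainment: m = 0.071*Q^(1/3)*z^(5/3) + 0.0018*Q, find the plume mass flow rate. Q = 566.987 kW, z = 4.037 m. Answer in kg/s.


Q^(1/3) = 8.2767
z^(5/3) = 10.235
First term = 0.071 * 8.2767 * 10.235 = 6.0147
Second term = 0.0018 * 566.987 = 1.0206
m = 7.0353 kg/s

7.0353 kg/s


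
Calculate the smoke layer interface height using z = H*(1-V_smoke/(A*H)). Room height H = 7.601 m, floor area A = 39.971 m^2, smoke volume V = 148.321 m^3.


V/(A*H) = 0.48819
1 - 0.48819 = 0.51181
z = 7.601 * 0.51181 = 3.8903 m

3.8903 m


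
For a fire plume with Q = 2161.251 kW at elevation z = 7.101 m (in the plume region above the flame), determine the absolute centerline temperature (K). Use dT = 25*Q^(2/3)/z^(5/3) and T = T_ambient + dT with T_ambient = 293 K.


Q^(2/3) = 167.16
z^(5/3) = 26.234
dT = 25 * 167.16 / 26.234 = 159.30 K
T = 293 + 159.30 = 452.30 K

452.30 K


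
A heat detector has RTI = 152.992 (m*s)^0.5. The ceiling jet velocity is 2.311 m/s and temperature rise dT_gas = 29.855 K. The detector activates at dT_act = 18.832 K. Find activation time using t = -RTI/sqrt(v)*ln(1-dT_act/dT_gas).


dT_act/dT_gas = 0.63078
ln(1 - 0.63078) = -0.99637
t = -152.992 / sqrt(2.311) * -0.99637 = 100.27 s

100.27 s


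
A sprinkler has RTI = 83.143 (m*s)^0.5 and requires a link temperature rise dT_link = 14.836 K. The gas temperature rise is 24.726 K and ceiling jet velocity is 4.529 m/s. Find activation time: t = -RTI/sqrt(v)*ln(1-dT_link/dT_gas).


dT_link/dT_gas = 0.60002
ln(1 - 0.60002) = -0.91633
t = -83.143 / sqrt(4.529) * -0.91633 = 35.800 s

35.800 s


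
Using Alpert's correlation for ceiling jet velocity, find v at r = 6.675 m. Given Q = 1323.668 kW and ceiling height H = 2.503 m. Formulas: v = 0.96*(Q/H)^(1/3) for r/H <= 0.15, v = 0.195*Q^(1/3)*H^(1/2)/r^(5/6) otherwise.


r/H = 6.675 / 2.503 = 2.6668
r/H > 0.15, so v = 0.195*Q^(1/3)*H^(1/2)/r^(5/6)
Q^(1/3) = 10.980
H^(1/2) = 1.5821
r^(5/6) = 4.8646
v = 0.195 * 10.980 * 1.5821 / 4.8646 = 0.69633 m/s

0.69633 m/s


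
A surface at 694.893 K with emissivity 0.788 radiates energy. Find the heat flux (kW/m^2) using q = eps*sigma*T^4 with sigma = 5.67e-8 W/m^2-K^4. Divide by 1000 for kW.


T^4 = 2.3317e+11
q = 0.788 * 5.67e-8 * 2.3317e+11 / 1000 = 10.418 kW/m^2

10.418 kW/m^2


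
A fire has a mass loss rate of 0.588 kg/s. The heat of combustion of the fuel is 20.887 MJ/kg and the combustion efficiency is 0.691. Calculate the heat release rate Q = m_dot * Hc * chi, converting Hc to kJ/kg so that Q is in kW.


Hc = 20.887 MJ/kg = 20.887 * 1000 kJ/kg = 20887 kJ/kg
Q = 0.588 kg/s * 20887 kJ/kg * 0.691 = 8486.6 kW

8486.6 kW


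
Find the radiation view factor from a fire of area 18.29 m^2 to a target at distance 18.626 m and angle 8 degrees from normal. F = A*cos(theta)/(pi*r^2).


cos(8 deg) = 0.99027
pi*r^2 = 1089.9
F = 18.29 * 0.99027 / 1089.9 = 0.016618

0.016618


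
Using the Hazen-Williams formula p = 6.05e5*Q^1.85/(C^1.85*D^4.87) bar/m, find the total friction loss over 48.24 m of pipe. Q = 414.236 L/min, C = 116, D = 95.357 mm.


Q^1.85 = 69488
C^1.85 = 6595.5
D^4.87 = 4.3596e+09
p/m = 0.0014621 bar/m
p_total = 0.0014621 * 48.24 = 0.070530 bar

0.070530 bar


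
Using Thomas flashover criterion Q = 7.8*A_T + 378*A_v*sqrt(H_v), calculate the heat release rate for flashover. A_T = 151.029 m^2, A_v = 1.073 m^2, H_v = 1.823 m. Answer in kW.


7.8*A_T = 1178.0
sqrt(H_v) = 1.3502
378*A_v*sqrt(H_v) = 547.63
Q = 1178.0 + 547.63 = 1725.7 kW

1725.7 kW


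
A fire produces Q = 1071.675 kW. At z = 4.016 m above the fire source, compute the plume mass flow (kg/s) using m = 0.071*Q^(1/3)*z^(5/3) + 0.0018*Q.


Q^(1/3) = 10.233
z^(5/3) = 10.147
First term = 0.071 * 10.233 * 10.147 = 7.3723
Second term = 0.0018 * 1071.675 = 1.9290
m = 9.3013 kg/s

9.3013 kg/s


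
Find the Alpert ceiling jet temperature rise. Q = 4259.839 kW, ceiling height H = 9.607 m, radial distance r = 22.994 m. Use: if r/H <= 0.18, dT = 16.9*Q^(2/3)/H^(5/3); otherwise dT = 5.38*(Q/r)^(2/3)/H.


r/H = 22.994 / 9.607 = 2.3935
r/H > 0.18, so dT = 5.38*(Q/r)^(2/3)/H
Q/r = 185.26
(Q/r)^(2/3) = 32.498
dT = 5.38 * 32.498 / 9.607 = 18.199 K

18.199 K


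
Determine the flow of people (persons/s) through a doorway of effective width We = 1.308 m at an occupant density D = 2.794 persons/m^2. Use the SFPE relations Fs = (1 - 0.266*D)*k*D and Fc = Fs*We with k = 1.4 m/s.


1 - 0.266*D = 1 - 0.266*2.794 = 0.25680
Fs = 0.25680 * 1.4 * 2.794 = 1.0045 persons/(s*m)
Fc = 1.0045 * 1.308 = 1.3139 persons/s

1.3139 persons/s


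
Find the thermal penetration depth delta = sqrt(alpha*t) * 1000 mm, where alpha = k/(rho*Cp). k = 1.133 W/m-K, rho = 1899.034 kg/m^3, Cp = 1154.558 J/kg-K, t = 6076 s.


alpha = 1.133 / (1899.034 * 1154.558) = 5.1675e-07 m^2/s
alpha * t = 0.0031398
delta = sqrt(0.0031398) * 1000 = 56.034 mm

56.034 mm


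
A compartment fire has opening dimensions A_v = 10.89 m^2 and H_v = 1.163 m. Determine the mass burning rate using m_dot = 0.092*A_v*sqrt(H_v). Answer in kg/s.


sqrt(H_v) = 1.0784
m_dot = 0.092 * 10.89 * 1.0784 = 1.0805 kg/s

1.0805 kg/s


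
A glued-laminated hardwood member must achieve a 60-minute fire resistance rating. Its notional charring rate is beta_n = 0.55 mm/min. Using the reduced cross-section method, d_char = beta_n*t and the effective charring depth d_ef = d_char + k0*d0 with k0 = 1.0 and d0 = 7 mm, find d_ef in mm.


d_char = 0.55 * 60 = 33 mm
d_ef = 33 + 1.0*7 = 40 mm

40 mm


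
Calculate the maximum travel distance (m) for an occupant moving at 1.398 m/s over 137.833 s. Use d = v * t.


d = 1.398 * 137.833 = 192.69 m

192.69 m


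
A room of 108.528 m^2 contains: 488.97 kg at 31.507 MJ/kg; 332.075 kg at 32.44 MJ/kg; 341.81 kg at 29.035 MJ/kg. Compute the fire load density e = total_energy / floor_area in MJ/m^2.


Total energy = 488.97*31.507 + 332.075*32.44 + 341.81*29.035
= 15405.98 + 10772.513 + 9924.453
= 36102.94 MJ
e = 36102.94 / 108.528 = 332.66 MJ/m^2

332.66 MJ/m^2


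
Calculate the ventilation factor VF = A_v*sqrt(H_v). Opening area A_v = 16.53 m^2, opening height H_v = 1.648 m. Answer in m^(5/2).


sqrt(H_v) = 1.2837
VF = 16.53 * 1.2837 = 21.220 m^(5/2)

21.220 m^(5/2)


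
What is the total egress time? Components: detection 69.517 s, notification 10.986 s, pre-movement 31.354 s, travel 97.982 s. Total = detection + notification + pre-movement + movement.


Total = 69.517 + 10.986 + 31.354 + 97.982 = 209.839 s

209.839 s


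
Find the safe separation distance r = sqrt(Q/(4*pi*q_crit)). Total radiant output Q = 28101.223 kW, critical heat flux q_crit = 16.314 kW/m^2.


4*pi*q_crit = 205.01
Q/(4*pi*q_crit) = 137.07
r = sqrt(137.07) = 11.708 m

11.708 m


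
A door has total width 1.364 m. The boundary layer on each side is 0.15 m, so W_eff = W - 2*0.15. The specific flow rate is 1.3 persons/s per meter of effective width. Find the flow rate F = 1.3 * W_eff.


W_eff = 1.364 - 0.30 = 1.064 m
F = 1.3 * 1.064 = 1.3832 persons/s

1.3832 persons/s


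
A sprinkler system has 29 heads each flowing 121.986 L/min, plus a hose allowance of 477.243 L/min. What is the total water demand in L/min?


Sprinkler demand = 29 * 121.986 = 3537.594 L/min
Total = 3537.594 + 477.243 = 4014.837 L/min

4014.837 L/min


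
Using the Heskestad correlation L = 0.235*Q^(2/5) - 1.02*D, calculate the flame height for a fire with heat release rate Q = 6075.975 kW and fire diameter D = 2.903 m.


Q^(2/5) = 32.617
0.235 * Q^(2/5) = 7.6650
1.02 * D = 2.9611
L = 4.7040 m

4.7040 m


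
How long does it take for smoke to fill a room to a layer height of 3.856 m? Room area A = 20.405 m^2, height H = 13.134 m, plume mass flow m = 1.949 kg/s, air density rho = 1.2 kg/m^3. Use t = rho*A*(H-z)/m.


H - z = 9.278 m
t = 1.2 * 20.405 * 9.278 / 1.949 = 116.56 s

116.56 s


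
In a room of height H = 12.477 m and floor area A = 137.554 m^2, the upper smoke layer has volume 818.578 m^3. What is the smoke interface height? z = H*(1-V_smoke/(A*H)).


V/(A*H) = 0.47695
1 - 0.47695 = 0.52305
z = 12.477 * 0.52305 = 6.5260 m

6.5260 m


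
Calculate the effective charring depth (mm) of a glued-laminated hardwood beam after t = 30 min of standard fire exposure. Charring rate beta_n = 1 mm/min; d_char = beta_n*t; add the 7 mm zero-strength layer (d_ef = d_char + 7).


d_char = 1 * 30 = 30 mm
d_ef = 30 + 1.0*7 = 37 mm

37 mm


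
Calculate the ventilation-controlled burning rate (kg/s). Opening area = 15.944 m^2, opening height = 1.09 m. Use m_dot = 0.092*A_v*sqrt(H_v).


sqrt(H_v) = 1.0440
m_dot = 0.092 * 15.944 * 1.0440 = 1.5314 kg/s

1.5314 kg/s


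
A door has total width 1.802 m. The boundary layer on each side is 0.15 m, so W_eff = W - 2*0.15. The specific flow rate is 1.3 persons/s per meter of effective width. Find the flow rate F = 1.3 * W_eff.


W_eff = 1.802 - 0.30 = 1.502 m
F = 1.3 * 1.502 = 1.9526 persons/s

1.9526 persons/s


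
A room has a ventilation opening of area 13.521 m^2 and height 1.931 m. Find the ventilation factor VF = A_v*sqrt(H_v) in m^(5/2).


sqrt(H_v) = 1.3896
VF = 13.521 * 1.3896 = 18.789 m^(5/2)

18.789 m^(5/2)


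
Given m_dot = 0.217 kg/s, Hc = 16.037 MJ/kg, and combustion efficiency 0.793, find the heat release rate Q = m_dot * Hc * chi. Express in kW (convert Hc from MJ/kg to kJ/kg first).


Hc = 16.037 MJ/kg = 16.037 * 1000 kJ/kg = 16037 kJ/kg
Q = 0.217 kg/s * 16037 kJ/kg * 0.793 = 2759.7 kW

2759.7 kW


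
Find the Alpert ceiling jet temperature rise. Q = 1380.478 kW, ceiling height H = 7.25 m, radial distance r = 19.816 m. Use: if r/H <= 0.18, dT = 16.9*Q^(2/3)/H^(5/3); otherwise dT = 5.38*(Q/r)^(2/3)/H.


r/H = 19.816 / 7.25 = 2.7332
r/H > 0.18, so dT = 5.38*(Q/r)^(2/3)/H
Q/r = 69.665
(Q/r)^(2/3) = 16.931
dT = 5.38 * 16.931 / 7.25 = 12.564 K

12.564 K


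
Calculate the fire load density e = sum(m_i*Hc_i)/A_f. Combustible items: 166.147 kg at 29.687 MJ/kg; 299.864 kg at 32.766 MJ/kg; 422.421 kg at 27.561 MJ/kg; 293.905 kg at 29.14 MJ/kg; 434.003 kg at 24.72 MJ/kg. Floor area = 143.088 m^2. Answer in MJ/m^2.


Total energy = 166.147*29.687 + 299.864*32.766 + 422.421*27.561 + 293.905*29.14 + 434.003*24.72
= 4932.406 + 9825.344 + 11642.35 + 8564.392 + 10728.55
= 45693.04 MJ
e = 45693.04 / 143.088 = 319.34 MJ/m^2

319.34 MJ/m^2


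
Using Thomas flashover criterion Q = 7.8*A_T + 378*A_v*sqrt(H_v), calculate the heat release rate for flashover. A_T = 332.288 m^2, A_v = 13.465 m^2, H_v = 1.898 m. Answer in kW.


7.8*A_T = 2591.8
sqrt(H_v) = 1.3777
378*A_v*sqrt(H_v) = 7012.1
Q = 2591.8 + 7012.1 = 9603.9 kW

9603.9 kW


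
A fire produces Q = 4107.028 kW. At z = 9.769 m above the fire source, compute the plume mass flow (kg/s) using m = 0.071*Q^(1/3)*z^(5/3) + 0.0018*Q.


Q^(1/3) = 16.014
z^(5/3) = 44.643
First term = 0.071 * 16.014 * 44.643 = 50.760
Second term = 0.0018 * 4107.028 = 7.3927
m = 58.152 kg/s

58.152 kg/s


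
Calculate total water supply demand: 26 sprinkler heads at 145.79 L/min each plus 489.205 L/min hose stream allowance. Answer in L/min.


Sprinkler demand = 26 * 145.79 = 3790.54 L/min
Total = 3790.54 + 489.205 = 4279.745 L/min

4279.745 L/min


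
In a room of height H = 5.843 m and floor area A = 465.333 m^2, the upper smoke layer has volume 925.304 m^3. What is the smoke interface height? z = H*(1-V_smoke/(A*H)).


V/(A*H) = 0.34032
1 - 0.34032 = 0.65968
z = 5.843 * 0.65968 = 3.8545 m

3.8545 m


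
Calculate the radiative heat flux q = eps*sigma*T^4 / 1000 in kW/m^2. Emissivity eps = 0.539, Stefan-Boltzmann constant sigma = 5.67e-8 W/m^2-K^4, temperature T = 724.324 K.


T^4 = 2.7525e+11
q = 0.539 * 5.67e-8 * 2.7525e+11 / 1000 = 8.4121 kW/m^2

8.4121 kW/m^2


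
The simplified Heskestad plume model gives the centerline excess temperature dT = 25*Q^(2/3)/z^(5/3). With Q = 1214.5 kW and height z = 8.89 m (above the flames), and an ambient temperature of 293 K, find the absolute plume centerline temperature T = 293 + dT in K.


Q^(2/3) = 113.83
z^(5/3) = 38.151
dT = 25 * 113.83 / 38.151 = 74.594 K
T = 293 + 74.594 = 367.59 K

367.59 K


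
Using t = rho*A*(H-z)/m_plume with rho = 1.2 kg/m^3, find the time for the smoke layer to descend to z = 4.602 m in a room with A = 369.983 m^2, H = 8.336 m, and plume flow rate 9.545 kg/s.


H - z = 3.734 m
t = 1.2 * 369.983 * 3.734 / 9.545 = 173.68 s

173.68 s


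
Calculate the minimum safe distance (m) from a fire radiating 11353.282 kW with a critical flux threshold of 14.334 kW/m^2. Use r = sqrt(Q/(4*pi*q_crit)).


4*pi*q_crit = 180.13
Q/(4*pi*q_crit) = 63.030
r = sqrt(63.030) = 7.9391 m

7.9391 m


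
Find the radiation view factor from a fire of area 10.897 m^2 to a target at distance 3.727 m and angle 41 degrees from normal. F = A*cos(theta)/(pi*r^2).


cos(41 deg) = 0.75471
pi*r^2 = 43.638
F = 10.897 * 0.75471 / 43.638 = 0.18846

0.18846


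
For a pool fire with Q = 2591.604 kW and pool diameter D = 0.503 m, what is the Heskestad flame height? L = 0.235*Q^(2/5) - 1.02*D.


Q^(2/5) = 23.197
0.235 * Q^(2/5) = 5.4512
1.02 * D = 0.51306
L = 4.9382 m

4.9382 m


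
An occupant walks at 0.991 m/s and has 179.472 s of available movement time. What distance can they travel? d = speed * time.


d = 0.991 * 179.472 = 177.86 m

177.86 m


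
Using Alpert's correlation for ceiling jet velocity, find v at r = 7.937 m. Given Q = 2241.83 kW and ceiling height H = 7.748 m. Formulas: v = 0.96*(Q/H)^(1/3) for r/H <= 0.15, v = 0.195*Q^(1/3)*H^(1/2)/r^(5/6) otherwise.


r/H = 7.937 / 7.748 = 1.0244
r/H > 0.15, so v = 0.195*Q^(1/3)*H^(1/2)/r^(5/6)
Q^(1/3) = 13.088
H^(1/2) = 2.7835
r^(5/6) = 5.6197
v = 0.195 * 13.088 * 2.7835 / 5.6197 = 1.2641 m/s

1.2641 m/s


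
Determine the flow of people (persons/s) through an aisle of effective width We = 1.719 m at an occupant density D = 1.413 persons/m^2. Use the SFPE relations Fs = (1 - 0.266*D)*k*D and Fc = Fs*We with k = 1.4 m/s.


1 - 0.266*D = 1 - 0.266*1.413 = 0.62414
Fs = 0.62414 * 1.4 * 1.413 = 1.2347 persons/(s*m)
Fc = 1.2347 * 1.719 = 2.1224 persons/s

2.1224 persons/s


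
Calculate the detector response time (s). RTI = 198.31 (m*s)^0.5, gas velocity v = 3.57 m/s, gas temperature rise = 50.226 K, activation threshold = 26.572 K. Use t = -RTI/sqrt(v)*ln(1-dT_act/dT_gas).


dT_act/dT_gas = 0.52905
ln(1 - 0.52905) = -0.75300
t = -198.31 / sqrt(3.57) * -0.75300 = 79.033 s

79.033 s


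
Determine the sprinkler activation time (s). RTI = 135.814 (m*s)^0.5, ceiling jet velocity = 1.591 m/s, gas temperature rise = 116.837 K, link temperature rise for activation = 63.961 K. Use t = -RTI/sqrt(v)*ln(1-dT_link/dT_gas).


dT_link/dT_gas = 0.54744
ln(1 - 0.54744) = -0.79283
t = -135.814 / sqrt(1.591) * -0.79283 = 85.367 s

85.367 s


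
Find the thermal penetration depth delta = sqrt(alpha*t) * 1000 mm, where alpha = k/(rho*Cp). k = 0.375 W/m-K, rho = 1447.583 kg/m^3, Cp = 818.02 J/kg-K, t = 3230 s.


alpha = 0.375 / (1447.583 * 818.02) = 3.1668e-07 m^2/s
alpha * t = 0.0010229
delta = sqrt(0.0010229) * 1000 = 31.983 mm

31.983 mm


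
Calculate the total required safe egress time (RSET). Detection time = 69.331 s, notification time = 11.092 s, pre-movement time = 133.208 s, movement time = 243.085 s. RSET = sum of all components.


Total = 69.331 + 11.092 + 133.208 + 243.085 = 456.716 s

456.716 s


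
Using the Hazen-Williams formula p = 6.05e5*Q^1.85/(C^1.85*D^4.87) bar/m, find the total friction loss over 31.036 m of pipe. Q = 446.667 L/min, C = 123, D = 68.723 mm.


Q^1.85 = 79886
C^1.85 = 7350.6
D^4.87 = 8.8448e+08
p/m = 0.0074339 bar/m
p_total = 0.0074339 * 31.036 = 0.23072 bar

0.23072 bar


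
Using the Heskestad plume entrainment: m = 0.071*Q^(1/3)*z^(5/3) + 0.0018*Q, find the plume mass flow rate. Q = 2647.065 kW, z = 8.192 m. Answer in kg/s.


Q^(1/3) = 13.833
z^(5/3) = 33.290
First term = 0.071 * 13.833 * 33.290 = 32.696
Second term = 0.0018 * 2647.065 = 4.7647
m = 37.461 kg/s

37.461 kg/s


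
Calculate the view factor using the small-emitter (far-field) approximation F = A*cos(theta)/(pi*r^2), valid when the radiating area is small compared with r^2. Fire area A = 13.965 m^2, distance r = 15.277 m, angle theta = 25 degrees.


cos(25 deg) = 0.90631
pi*r^2 = 733.21
F = 13.965 * 0.90631 / 733.21 = 0.017262

0.017262


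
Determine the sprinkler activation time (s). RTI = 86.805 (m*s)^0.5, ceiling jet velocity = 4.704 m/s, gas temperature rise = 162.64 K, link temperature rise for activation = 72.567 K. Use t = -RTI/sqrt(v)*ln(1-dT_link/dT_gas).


dT_link/dT_gas = 0.44618
ln(1 - 0.44618) = -0.59092
t = -86.805 / sqrt(4.704) * -0.59092 = 23.650 s

23.650 s


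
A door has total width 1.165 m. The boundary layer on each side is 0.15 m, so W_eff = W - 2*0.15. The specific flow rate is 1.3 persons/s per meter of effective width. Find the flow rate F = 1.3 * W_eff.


W_eff = 1.165 - 0.30 = 0.865 m
F = 1.3 * 0.865 = 1.1245 persons/s

1.1245 persons/s


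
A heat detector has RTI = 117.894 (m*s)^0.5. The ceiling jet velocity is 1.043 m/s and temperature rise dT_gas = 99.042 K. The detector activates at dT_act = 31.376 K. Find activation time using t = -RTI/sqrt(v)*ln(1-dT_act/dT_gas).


dT_act/dT_gas = 0.31679
ln(1 - 0.31679) = -0.38096
t = -117.894 / sqrt(1.043) * -0.38096 = 43.977 s

43.977 s


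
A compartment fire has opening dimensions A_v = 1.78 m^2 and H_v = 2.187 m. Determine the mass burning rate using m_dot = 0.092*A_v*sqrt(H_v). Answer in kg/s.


sqrt(H_v) = 1.4789
m_dot = 0.092 * 1.78 * 1.4789 = 0.24218 kg/s

0.24218 kg/s


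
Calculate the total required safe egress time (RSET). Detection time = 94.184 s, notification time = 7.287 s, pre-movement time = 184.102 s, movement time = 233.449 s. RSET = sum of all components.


Total = 94.184 + 7.287 + 184.102 + 233.449 = 519.022 s

519.022 s


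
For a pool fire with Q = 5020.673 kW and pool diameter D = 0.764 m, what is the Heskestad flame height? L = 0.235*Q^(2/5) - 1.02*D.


Q^(2/5) = 30.221
0.235 * Q^(2/5) = 7.1019
1.02 * D = 0.77928
L = 6.3226 m

6.3226 m
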